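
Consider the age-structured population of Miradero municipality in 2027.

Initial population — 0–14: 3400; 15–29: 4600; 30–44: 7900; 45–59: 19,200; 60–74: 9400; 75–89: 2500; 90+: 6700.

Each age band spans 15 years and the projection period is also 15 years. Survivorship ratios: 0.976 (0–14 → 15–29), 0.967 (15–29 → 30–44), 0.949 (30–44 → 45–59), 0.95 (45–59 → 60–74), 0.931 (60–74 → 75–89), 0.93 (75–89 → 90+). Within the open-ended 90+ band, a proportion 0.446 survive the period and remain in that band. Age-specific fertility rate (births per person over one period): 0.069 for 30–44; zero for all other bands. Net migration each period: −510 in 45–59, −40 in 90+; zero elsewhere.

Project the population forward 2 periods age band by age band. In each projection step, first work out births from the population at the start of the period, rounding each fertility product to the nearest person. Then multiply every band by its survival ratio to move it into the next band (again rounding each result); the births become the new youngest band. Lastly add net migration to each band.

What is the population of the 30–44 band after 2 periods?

Period 1:
Births: 7900 × 0.069 = 545
15–29: 3400 × 0.976 = 3318
30–44: 4600 × 0.967 = 4448
45–59: 7900 × 0.949 = 7497
60–74: 19200 × 0.95 = 18240
75–89: 9400 × 0.931 = 8751
90+: 2500 × 0.93 + 6700 × 0.446 = 2325 + 2988 = 5313
Net migration: 45–59 − 510 → 6987; 90+ − 40 → 5273
Giving 545 / 3318 / 4448 / 6987 / 18240 / 8751 / 5273.
Period 2:
Births: 4448 × 0.069 = 307
15–29: 545 × 0.976 = 532
30–44: 3318 × 0.967 = 3209
45–59: 4448 × 0.949 = 4221
60–74: 6987 × 0.95 = 6638
75–89: 18240 × 0.931 = 16981
90+: 8751 × 0.93 + 5273 × 0.446 = 8138 + 2352 = 10490
Net migration: 45–59 − 510 → 3711; 90+ − 40 → 10450
Giving 307 / 532 / 3209 / 3711 / 6638 / 16981 / 10450.

3209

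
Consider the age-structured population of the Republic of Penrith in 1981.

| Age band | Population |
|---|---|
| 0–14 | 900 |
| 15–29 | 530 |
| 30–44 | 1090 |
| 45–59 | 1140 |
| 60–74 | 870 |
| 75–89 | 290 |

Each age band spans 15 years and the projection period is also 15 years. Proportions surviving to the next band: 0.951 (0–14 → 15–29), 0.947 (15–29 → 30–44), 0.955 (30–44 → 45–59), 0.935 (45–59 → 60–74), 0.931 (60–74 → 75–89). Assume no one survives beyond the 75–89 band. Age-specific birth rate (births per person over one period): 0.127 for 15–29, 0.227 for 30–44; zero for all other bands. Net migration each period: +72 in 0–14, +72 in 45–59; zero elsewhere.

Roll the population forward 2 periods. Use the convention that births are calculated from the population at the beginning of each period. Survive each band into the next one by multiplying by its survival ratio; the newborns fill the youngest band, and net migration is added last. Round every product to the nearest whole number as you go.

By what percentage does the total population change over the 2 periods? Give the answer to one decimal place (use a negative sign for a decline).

Call the groups 1 to 6, youngest first.
Period 1.
Births: 530 * 0.127 = 67  |  1090 * 0.227 = 247 → total 314
Group 2: 900 * 0.951 = 856
Group 3: 530 * 0.947 = 502
Group 4: 1090 * 0.955 = 1041
Group 5: 1140 * 0.935 = 1066
Group 6: 870 * 0.931 = 810
Net migration: Group 1 + 72 → 386; Group 4 + 72 → 1113
Population now: 0–14=386, 15–29=856, 30–44=502, 45–59=1113, 60–74=1066, 75–89=810
Period 2.
Births: 856 * 0.127 = 109  |  502 * 0.227 = 114 → total 223
Group 2: 386 * 0.951 = 367
Group 3: 856 * 0.947 = 811
Group 4: 502 * 0.955 = 479
Group 5: 1113 * 0.935 = 1041
Group 6: 1066 * 0.931 = 992
Net migration: Group 1 + 72 → 295; Group 4 + 72 → 551
Population now: 0–14=295, 15–29=367, 30–44=811, 45–59=551, 60–74=1041, 75–89=992
Total: 4820 → 4057; change = -763; percentage change = -15.8%

-15.8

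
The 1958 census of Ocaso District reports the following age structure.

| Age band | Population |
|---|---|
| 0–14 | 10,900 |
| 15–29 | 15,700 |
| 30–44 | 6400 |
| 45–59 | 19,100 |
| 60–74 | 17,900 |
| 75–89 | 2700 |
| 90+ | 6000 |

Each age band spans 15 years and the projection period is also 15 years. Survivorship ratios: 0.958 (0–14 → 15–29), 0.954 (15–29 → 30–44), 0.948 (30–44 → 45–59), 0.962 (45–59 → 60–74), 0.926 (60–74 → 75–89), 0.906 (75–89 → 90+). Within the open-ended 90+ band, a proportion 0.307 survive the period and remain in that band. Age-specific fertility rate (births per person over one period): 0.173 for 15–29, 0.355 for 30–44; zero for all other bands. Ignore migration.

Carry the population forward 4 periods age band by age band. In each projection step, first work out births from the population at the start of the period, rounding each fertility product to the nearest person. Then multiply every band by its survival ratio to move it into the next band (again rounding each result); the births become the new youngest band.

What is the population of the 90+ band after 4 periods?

[period 1]
Births: 15700 × 0.173 = 2716, 6400 × 0.355 = 2272 ⇒ total 4988
15–29: 10900 × 0.958 = 10442
30–44: 15700 × 0.954 = 14978
45–59: 6400 × 0.948 = 6067
60–74: 19100 × 0.962 = 18374
75–89: 17900 × 0.926 = 16575
90+: 2700 × 0.906 + 6000 × 0.307 = 2446 + 1842 = 4288
Giving 4988 / 10442 / 14978 / 6067 / 18374 / 16575 / 4288.
[period 2]
Births: 10442 × 0.173 = 1806, 14978 × 0.355 = 5317 ⇒ total 7123
15–29: 4988 × 0.958 = 4779
30–44: 10442 × 0.954 = 9962
45–59: 14978 × 0.948 = 14199
60–74: 6067 × 0.962 = 5836
75–89: 18374 × 0.926 = 17014
90+: 16575 × 0.906 + 4288 × 0.307 = 15017 + 1316 = 16333
Giving 7123 / 4779 / 9962 / 14199 / 5836 / 17014 / 16333.
[period 3]
Births: 4779 × 0.173 = 827, 9962 × 0.355 = 3537 ⇒ total 4364
15–29: 7123 × 0.958 = 6824
30–44: 4779 × 0.954 = 4559
45–59: 9962 × 0.948 = 9444
60–74: 14199 × 0.962 = 13659
75–89: 5836 × 0.926 = 5404
90+: 17014 × 0.906 + 16333 × 0.307 = 15415 + 5014 = 20429
Giving 4364 / 6824 / 4559 / 9444 / 13659 / 5404 / 20429.
[period 4]
Births: 6824 × 0.173 = 1181, 4559 × 0.355 = 1618 ⇒ total 2799
15–29: 4364 × 0.958 = 4181
30–44: 6824 × 0.954 = 6510
45–59: 4559 × 0.948 = 4322
60–74: 9444 × 0.962 = 9085
75–89: 13659 × 0.926 = 12648
90+: 5404 × 0.906 + 20429 × 0.307 = 4896 + 6272 = 11168
Giving 2799 / 4181 / 6510 / 4322 / 9085 / 12648 / 11168.

11168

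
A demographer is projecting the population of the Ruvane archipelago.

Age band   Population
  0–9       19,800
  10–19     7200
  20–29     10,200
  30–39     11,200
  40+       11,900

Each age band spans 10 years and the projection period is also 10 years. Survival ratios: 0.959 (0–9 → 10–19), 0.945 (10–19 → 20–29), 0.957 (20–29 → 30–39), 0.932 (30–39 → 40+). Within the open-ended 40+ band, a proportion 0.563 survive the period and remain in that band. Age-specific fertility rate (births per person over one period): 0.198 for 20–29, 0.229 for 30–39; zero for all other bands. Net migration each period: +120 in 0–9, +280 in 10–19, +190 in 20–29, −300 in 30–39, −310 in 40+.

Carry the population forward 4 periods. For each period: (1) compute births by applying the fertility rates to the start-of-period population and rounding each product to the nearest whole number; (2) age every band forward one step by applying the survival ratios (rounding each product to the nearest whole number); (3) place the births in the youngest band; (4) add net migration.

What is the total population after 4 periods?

43007

[period 1]
Births: 10200 * 0.198 = 2020, 11200 * 0.229 = 2565 → total 4585
10–19: 19800 * 0.959 = 18988
20–29: 7200 * 0.945 = 6804
30–39: 10200 * 0.957 = 9761
40+: 11200 * 0.932 + 11900 * 0.563 = 10438 + 6700 = 17138
Net migration: 0–9 + 120 → 4705; 10–19 + 280 → 19268; 20–29 + 190 → 6994; 30–39 − 300 → 9461; 40+ − 310 → 16828
→ [4705, 19268, 6994, 9461, 16828]
[period 2]
Births: 6994 * 0.198 = 1385, 9461 * 0.229 = 2167 → total 3552
10–19: 4705 * 0.959 = 4512
20–29: 19268 * 0.945 = 18208
30–39: 6994 * 0.957 = 6693
40+: 9461 * 0.932 + 16828 * 0.563 = 8818 + 9474 = 18292
Net migration: 0–9 + 120 → 3672; 10–19 + 280 → 4792; 20–29 + 190 → 18398; 30–39 − 300 → 6393; 40+ − 310 → 17982
→ [3672, 4792, 18398, 6393, 17982]
[period 3]
Births: 18398 * 0.198 = 3643, 6393 * 0.229 = 1464 → total 5107
10–19: 3672 * 0.959 = 3521
20–29: 4792 * 0.945 = 4528
30–39: 18398 * 0.957 = 17607
40+: 6393 * 0.932 + 17982 * 0.563 = 5958 + 10124 = 16082
Net migration: 0–9 + 120 → 5227; 10–19 + 280 → 3801; 20–29 + 190 → 4718; 30–39 − 300 → 17307; 40+ − 310 → 15772
→ [5227, 3801, 4718, 17307, 15772]
[period 4]
Births: 4718 * 0.198 = 934, 17307 * 0.229 = 3963 → total 4897
10–19: 5227 * 0.959 = 5013
20–29: 3801 * 0.945 = 3592
30–39: 4718 * 0.957 = 4515
40+: 17307 * 0.932 + 15772 * 0.563 = 16130 + 8880 = 25010
Net migration: 0–9 + 120 → 5017; 10–19 + 280 → 5293; 20–29 + 190 → 3782; 30–39 − 300 → 4215; 40+ − 310 → 24700
→ [5017, 5293, 3782, 4215, 24700]
Total after period 4: 5017 + 5293 + 3782 + 4215 + 24700 = 43007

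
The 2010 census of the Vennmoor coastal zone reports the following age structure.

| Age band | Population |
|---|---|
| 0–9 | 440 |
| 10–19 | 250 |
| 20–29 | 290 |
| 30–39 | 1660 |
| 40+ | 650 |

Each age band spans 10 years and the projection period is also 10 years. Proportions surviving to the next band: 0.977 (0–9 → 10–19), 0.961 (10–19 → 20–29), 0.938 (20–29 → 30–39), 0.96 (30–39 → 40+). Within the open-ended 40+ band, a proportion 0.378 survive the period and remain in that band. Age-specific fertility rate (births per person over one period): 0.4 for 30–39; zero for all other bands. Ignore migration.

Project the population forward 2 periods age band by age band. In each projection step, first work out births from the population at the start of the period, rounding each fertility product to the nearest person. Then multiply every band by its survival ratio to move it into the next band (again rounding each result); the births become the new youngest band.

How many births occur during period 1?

664

After projecting period 1:
Births: 1660 × 0.4 = 664
10–19: 440 × 0.977 = 430
20–29: 250 × 0.961 = 240
30–39: 290 × 0.938 = 272
40+: 1660 × 0.96 + 650 × 0.378 = 1594 + 246 = 1840
Giving 664 / 430 / 240 / 272 / 1840.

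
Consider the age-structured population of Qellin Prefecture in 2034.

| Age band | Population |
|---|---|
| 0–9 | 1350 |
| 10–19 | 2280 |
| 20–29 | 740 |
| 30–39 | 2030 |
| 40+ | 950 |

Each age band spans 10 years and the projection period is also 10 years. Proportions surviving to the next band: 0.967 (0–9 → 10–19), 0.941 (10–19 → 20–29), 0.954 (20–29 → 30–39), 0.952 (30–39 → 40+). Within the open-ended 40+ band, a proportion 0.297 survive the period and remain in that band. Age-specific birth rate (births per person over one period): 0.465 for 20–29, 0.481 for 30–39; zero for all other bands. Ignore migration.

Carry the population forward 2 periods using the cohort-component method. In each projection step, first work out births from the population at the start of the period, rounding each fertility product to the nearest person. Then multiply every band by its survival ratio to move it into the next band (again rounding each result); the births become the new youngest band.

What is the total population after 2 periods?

Let band 1 be 0–9 through band 5 = 40+.
— Period 1 —
Births: 740 × 0.465 = 344  |  2030 × 0.481 = 976 → 1320
Band 2: 1350 × 0.967 = 1305
Band 3: 2280 × 0.941 = 2145
Band 4: 740 × 0.954 = 706
Band 5: 2030 × 0.952 + 950 × 0.297 = 1933 + 282 = 2215
Giving 1320 / 1305 / 2145 / 706 / 2215.
— Period 2 —
Births: 2145 × 0.465 = 997  |  706 × 0.481 = 340 → 1337
Band 2: 1320 × 0.967 = 1276
Band 3: 1305 × 0.941 = 1228
Band 4: 2145 × 0.954 = 2046
Band 5: 706 × 0.952 + 2215 × 0.297 = 672 + 658 = 1330
Giving 1337 / 1276 / 1228 / 2046 / 1330.
Total after period 2: 1337 + 1276 + 1228 + 2046 + 1330 = 7217

7217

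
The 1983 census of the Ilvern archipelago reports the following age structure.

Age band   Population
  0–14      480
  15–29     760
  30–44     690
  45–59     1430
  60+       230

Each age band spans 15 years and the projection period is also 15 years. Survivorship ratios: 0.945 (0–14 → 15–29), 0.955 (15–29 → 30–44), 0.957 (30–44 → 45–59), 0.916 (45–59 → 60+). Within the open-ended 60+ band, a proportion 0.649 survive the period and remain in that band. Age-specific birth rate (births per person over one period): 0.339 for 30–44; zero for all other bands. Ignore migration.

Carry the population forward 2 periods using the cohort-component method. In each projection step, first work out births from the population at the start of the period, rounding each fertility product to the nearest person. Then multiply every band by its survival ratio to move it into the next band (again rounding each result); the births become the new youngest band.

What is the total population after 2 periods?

Call the groups 1 to 5, youngest first.
[period 1]
Births: 690 * 0.339 = 234
Group 2: 480 * 0.945 = 454
Group 3: 760 * 0.955 = 726
Group 4: 690 * 0.957 = 660
Group 5: 1430 * 0.916 + 230 * 0.649 = 1310 + 149 = 1459
→ [234, 454, 726, 660, 1459]
[period 2]
Births: 726 * 0.339 = 246
Group 2: 234 * 0.945 = 221
Group 3: 454 * 0.955 = 434
Group 4: 726 * 0.957 = 695
Group 5: 660 * 0.916 + 1459 * 0.649 = 605 + 947 = 1552
→ [246, 221, 434, 695, 1552]
Total after period 2: 246 + 221 + 434 + 695 + 1552 = 3148

3148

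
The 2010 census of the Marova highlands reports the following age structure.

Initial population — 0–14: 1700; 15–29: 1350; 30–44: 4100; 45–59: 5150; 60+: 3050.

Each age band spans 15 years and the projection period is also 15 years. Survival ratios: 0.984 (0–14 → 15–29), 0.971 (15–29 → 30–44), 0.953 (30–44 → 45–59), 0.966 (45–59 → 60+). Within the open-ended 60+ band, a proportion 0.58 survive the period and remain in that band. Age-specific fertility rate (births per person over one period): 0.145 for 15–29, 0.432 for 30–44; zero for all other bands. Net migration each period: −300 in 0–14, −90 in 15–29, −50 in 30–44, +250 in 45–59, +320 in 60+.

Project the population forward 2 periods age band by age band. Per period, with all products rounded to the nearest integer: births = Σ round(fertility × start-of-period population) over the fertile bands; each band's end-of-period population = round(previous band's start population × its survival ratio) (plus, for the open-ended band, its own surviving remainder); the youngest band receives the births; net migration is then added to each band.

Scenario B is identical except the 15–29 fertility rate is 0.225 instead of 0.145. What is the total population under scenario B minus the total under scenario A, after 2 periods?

233

[period 1]
Births: 1350 × 0.145 = 196  |  4100 × 0.432 = 1771 — total 1967
15–29: 1700 × 0.984 = 1673
30–44: 1350 × 0.971 = 1311
45–59: 4100 × 0.953 = 3907
60+: 5150 × 0.966 + 3050 × 0.58 = 4975 + 1769 = 6744
Net migration: 0–14 − 300 → 1667; 15–29 − 90 → 1583; 30–44 − 50 → 1261; 45–59 + 250 → 4157; 60+ + 320 → 7064
→ [1667, 1583, 1261, 4157, 7064]
[period 2]
Births: 1583 × 0.145 = 230  |  1261 × 0.432 = 545 — total 775
15–29: 1667 × 0.984 = 1640
30–44: 1583 × 0.971 = 1537
45–59: 1261 × 0.953 = 1202
60+: 4157 × 0.966 + 7064 × 0.58 = 4016 + 4097 = 8113
Net migration: 0–14 − 300 → 475; 15–29 − 90 → 1550; 30–44 − 50 → 1487; 45–59 + 250 → 1452; 60+ + 320 → 8433
→ [475, 1550, 1487, 1452, 8433]
Scenario A total after 2 periods: 13397
Scenario B projection —
[period 1]
Births: 1350 × 0.225 = 304  |  4100 × 0.432 = 1771 — total 2075
15–29: 1700 × 0.984 = 1673
30–44: 1350 × 0.971 = 1311
45–59: 4100 × 0.953 = 3907
60+: 5150 × 0.966 + 3050 × 0.58 = 4975 + 1769 = 6744
Net migration: 0–14 − 300 → 1775; 15–29 − 90 → 1583; 30–44 − 50 → 1261; 45–59 + 250 → 4157; 60+ + 320 → 7064
→ [1775, 1583, 1261, 4157, 7064]
[period 2]
Births: 1583 × 0.225 = 356  |  1261 × 0.432 = 545 — total 901
15–29: 1775 × 0.984 = 1747
30–44: 1583 × 0.971 = 1537
45–59: 1261 × 0.953 = 1202
60+: 4157 × 0.966 + 7064 × 0.58 = 4016 + 4097 = 8113
Net migration: 0–14 − 300 → 601; 15–29 − 90 → 1657; 30–44 − 50 → 1487; 45–59 + 250 → 1452; 60+ + 320 → 8433
→ [601, 1657, 1487, 1452, 8433]
Scenario B total after 2 periods: 13630
Difference B − A = 13630 − 13397 = 233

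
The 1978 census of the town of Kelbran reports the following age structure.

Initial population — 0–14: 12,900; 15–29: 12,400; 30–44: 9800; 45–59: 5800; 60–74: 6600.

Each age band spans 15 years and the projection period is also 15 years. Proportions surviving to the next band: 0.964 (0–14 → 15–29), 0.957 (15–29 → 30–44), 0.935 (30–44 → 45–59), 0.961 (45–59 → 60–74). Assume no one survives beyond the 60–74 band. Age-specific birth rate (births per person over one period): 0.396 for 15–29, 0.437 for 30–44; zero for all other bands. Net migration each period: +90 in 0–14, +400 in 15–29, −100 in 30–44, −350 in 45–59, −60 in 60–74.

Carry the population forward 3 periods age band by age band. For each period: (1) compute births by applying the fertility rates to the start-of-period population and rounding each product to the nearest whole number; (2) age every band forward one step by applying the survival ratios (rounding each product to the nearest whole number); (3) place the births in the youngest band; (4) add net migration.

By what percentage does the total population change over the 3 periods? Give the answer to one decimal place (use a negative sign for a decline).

4.3

— Period 1 —
Births: 12400 × 0.396 = 4910  |  9800 × 0.437 = 4283 → total 9193
15–29: 12900 × 0.964 = 12436
30–44: 12400 × 0.957 = 11867
45–59: 9800 × 0.935 = 9163
60–74: 5800 × 0.961 = 5574
Net migration: 0–14 + 90 → 9283; 15–29 + 400 → 12836; 30–44 − 100 → 11767; 45–59 − 350 → 8813; 60–74 − 60 → 5514
→ [9283, 12836, 11767, 8813, 5514]
— Period 2 —
Births: 12836 × 0.396 = 5083  |  11767 × 0.437 = 5142 → total 10225
15–29: 9283 × 0.964 = 8949
30–44: 12836 × 0.957 = 12284
45–59: 11767 × 0.935 = 11002
60–74: 8813 × 0.961 = 8469
Net migration: 0–14 + 90 → 10315; 15–29 + 400 → 9349; 30–44 − 100 → 12184; 45–59 − 350 → 10652; 60–74 − 60 → 8409
→ [10315, 9349, 12184, 10652, 8409]
— Period 3 —
Births: 9349 × 0.396 = 3702  |  12184 × 0.437 = 5324 → total 9026
15–29: 10315 × 0.964 = 9944
30–44: 9349 × 0.957 = 8947
45–59: 12184 × 0.935 = 11392
60–74: 10652 × 0.961 = 10237
Net migration: 0–14 + 90 → 9116; 15–29 + 400 → 10344; 30–44 − 100 → 8847; 45–59 − 350 → 11042; 60–74 − 60 → 10177
→ [9116, 10344, 8847, 11042, 10177]
Total: 47500 → 49526; change = 2026; percentage change = 4.3%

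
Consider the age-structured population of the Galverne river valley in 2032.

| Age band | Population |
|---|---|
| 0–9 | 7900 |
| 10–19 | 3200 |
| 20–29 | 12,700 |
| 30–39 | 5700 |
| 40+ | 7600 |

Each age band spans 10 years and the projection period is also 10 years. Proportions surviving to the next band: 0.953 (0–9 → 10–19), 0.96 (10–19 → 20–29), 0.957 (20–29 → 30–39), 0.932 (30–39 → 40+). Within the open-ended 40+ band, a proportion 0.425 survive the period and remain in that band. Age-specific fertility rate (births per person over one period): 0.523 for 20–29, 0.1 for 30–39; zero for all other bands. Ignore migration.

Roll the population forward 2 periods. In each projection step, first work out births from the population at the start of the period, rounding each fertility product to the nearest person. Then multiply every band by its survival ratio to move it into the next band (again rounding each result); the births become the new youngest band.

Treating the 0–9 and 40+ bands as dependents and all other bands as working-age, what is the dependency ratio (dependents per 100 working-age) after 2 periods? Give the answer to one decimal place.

(Groups numbered youngest = 1 to oldest = 5.)
— Period 1 —
Births: 12700 * 0.523 = 6642  |  5700 * 0.1 = 570 — total 7212
Group 2: 7900 * 0.953 = 7529
Group 3: 3200 * 0.96 = 3072
Group 4: 12700 * 0.957 = 12154
Group 5: 5700 * 0.932 + 7600 * 0.425 = 5312 + 3230 = 8542
Population now: 0–9=7212, 10–19=7529, 20–29=3072, 30–39=12154, 40+=8542
— Period 2 —
Births: 3072 * 0.523 = 1607  |  12154 * 0.1 = 1215 — total 2822
Group 2: 7212 * 0.953 = 6873
Group 3: 7529 * 0.96 = 7228
Group 4: 3072 * 0.957 = 2940
Group 5: 12154 * 0.932 + 8542 * 0.425 = 11328 + 3630 = 14958
Population now: 0–9=2822, 10–19=6873, 20–29=7228, 30–39=2940, 40+=14958
Dependents (band 0–9 + band 40+) = 2822 + 14958 = 17780; working-age = 17041; ratio = 17780/17041 × 100 = 104.3

104.3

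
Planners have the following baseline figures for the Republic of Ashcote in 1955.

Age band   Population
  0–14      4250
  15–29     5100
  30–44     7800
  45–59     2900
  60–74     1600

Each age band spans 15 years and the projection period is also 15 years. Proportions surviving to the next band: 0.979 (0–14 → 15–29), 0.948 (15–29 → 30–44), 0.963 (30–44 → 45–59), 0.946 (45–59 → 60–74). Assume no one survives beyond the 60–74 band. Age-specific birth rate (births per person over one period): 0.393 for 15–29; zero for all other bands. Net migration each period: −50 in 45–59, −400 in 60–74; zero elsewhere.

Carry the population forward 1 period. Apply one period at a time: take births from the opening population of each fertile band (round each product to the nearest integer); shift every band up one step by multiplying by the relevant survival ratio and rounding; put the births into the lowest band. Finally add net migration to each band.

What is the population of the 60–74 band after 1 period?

2343

Numbering the groups 1..5 from youngest to oldest:
After projecting period 1:
Births: 5100 × 0.393 = 2004
Group 2: 4250 × 0.979 = 4161
Group 3: 5100 × 0.948 = 4835
Group 4: 7800 × 0.963 = 7511
Group 5: 2900 × 0.946 = 2743
Net migration: Group 4 − 50 → 7461; Group 5 − 400 → 2343
End of period: [2004, 4161, 4835, 7461, 2343]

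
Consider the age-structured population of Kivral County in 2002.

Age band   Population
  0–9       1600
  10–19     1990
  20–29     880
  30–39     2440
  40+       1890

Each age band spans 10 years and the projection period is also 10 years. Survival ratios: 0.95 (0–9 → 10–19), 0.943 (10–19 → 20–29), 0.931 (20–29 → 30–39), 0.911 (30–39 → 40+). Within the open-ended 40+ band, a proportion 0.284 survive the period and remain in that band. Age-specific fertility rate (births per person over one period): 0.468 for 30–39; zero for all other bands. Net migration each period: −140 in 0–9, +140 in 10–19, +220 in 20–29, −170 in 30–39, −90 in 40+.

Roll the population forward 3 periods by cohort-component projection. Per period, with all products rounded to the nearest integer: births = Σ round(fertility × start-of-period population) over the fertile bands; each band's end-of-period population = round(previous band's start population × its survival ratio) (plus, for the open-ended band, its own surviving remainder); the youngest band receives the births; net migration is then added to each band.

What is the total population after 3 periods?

After projecting period 1:
Births: 2440 × 0.468 = 1142
10–19: 1600 × 0.95 = 1520
20–29: 1990 × 0.943 = 1877
30–39: 880 × 0.931 = 819
40+: 2440 × 0.911 + 1890 × 0.284 = 2223 + 537 = 2760
Net migration: 0–9 − 140 → 1002; 10–19 + 140 → 1660; 20–29 + 220 → 2097; 30–39 − 170 → 649; 40+ − 90 → 2670
Population now: 0–9=1002, 10–19=1660, 20–29=2097, 30–39=649, 40+=2670
After projecting period 2:
Births: 649 × 0.468 = 304
10–19: 1002 × 0.95 = 952
20–29: 1660 × 0.943 = 1565
30–39: 2097 × 0.931 = 1952
40+: 649 × 0.911 + 2670 × 0.284 = 591 + 758 = 1349
Net migration: 0–9 − 140 → 164; 10–19 + 140 → 1092; 20–29 + 220 → 1785; 30–39 − 170 → 1782; 40+ − 90 → 1259
Population now: 0–9=164, 10–19=1092, 20–29=1785, 30–39=1782, 40+=1259
After projecting period 3:
Births: 1782 × 0.468 = 834
10–19: 164 × 0.95 = 156
20–29: 1092 × 0.943 = 1030
30–39: 1785 × 0.931 = 1662
40+: 1782 × 0.911 + 1259 × 0.284 = 1623 + 358 = 1981
Net migration: 0–9 − 140 → 694; 10–19 + 140 → 296; 20–29 + 220 → 1250; 30–39 − 170 → 1492; 40+ − 90 → 1891
Population now: 0–9=694, 10–19=296, 20–29=1250, 30–39=1492, 40+=1891
Total after period 3: 694 + 296 + 1250 + 1492 + 1891 = 5623

5623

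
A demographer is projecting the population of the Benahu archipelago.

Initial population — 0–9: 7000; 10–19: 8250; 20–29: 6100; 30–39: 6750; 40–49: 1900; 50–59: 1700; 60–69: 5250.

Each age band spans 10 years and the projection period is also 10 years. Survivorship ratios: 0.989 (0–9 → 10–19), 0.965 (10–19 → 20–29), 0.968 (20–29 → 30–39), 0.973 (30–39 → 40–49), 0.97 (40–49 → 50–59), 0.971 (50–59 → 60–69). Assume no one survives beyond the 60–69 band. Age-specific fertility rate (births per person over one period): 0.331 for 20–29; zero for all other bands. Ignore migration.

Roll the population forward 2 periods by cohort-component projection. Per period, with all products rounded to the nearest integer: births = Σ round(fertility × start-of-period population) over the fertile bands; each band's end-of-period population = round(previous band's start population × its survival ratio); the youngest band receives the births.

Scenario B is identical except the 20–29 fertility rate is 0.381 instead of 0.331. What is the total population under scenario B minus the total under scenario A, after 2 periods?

Period 1.
Births: 6100 × 0.331 = 2019
10–19: 7000 × 0.989 = 6923
20–29: 8250 × 0.965 = 7961
30–39: 6100 × 0.968 = 5905
40–49: 6750 × 0.973 = 6568
50–59: 1900 × 0.97 = 1843
60–69: 1700 × 0.971 = 1651
Giving 2019 / 6923 / 7961 / 5905 / 6568 / 1843 / 1651.
Period 2.
Births: 7961 × 0.331 = 2635
10–19: 2019 × 0.989 = 1997
20–29: 6923 × 0.965 = 6681
30–39: 7961 × 0.968 = 7706
40–49: 5905 × 0.973 = 5746
50–59: 6568 × 0.97 = 6371
60–69: 1843 × 0.971 = 1790
Giving 2635 / 1997 / 6681 / 7706 / 5746 / 6371 / 1790.
Scenario A total after 2 periods: 32926
Scenario B projection —
Period 1.
Births: 6100 × 0.381 = 2324
10–19: 7000 × 0.989 = 6923
20–29: 8250 × 0.965 = 7961
30–39: 6100 × 0.968 = 5905
40–49: 6750 × 0.973 = 6568
50–59: 1900 × 0.97 = 1843
60–69: 1700 × 0.971 = 1651
Giving 2324 / 6923 / 7961 / 5905 / 6568 / 1843 / 1651.
Period 2.
Births: 7961 × 0.381 = 3033
10–19: 2324 × 0.989 = 2298
20–29: 6923 × 0.965 = 6681
30–39: 7961 × 0.968 = 7706
40–49: 5905 × 0.973 = 5746
50–59: 6568 × 0.97 = 6371
60–69: 1843 × 0.971 = 1790
Giving 3033 / 2298 / 6681 / 7706 / 5746 / 6371 / 1790.
Scenario B total after 2 periods: 33625
Difference B − A = 33625 − 32926 = 699

699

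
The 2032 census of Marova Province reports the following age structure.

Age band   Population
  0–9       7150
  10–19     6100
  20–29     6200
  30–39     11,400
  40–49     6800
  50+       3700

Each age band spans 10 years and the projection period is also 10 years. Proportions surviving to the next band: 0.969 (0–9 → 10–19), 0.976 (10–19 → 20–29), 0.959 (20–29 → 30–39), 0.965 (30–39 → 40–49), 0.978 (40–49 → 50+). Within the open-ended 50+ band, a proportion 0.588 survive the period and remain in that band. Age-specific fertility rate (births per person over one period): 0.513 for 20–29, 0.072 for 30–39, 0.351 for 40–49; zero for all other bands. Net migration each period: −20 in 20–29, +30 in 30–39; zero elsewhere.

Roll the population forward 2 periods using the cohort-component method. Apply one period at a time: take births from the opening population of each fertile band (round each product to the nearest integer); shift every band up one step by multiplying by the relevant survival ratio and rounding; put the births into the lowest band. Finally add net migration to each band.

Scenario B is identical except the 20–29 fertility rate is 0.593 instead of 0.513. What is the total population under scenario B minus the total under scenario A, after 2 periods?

Numbering the bands 1..6 from youngest to oldest:
Period 1.
Births: 6200 × 0.513 = 3181  |  11400 × 0.072 = 821  |  6800 × 0.351 = 2387 → total 6389
Band 2: 7150 × 0.969 = 6928
Band 3: 6100 × 0.976 = 5954
Band 4: 6200 × 0.959 = 5946
Band 5: 11400 × 0.965 = 11001
Band 6: 6800 × 0.978 + 3700 × 0.588 = 6650 + 2176 = 8826
Net migration: Band 3 − 20 → 5934; Band 4 + 30 → 5976
End of period: [6389, 6928, 5934, 5976, 11001, 8826]
Period 2.
Births: 5934 × 0.513 = 3044  |  5976 × 0.072 = 430  |  11001 × 0.351 = 3861 → total 7335
Band 2: 6389 × 0.969 = 6191
Band 3: 6928 × 0.976 = 6762
Band 4: 5934 × 0.959 = 5691
Band 5: 5976 × 0.965 = 5767
Band 6: 11001 × 0.978 + 8826 × 0.588 = 10759 + 5190 = 15949
Net migration: Band 3 − 20 → 6742; Band 4 + 30 → 5721
End of period: [7335, 6191, 6742, 5721, 5767, 15949]
Scenario A total after 2 periods: 47705
Scenario B projection —
Period 1.
Births: 6200 × 0.593 = 3677  |  11400 × 0.072 = 821  |  6800 × 0.351 = 2387 → total 6885
Band 2: 7150 × 0.969 = 6928
Band 3: 6100 × 0.976 = 5954
Band 4: 6200 × 0.959 = 5946
Band 5: 11400 × 0.965 = 11001
Band 6: 6800 × 0.978 + 3700 × 0.588 = 6650 + 2176 = 8826
Net migration: Band 3 − 20 → 5934; Band 4 + 30 → 5976
End of period: [6885, 6928, 5934, 5976, 11001, 8826]
Period 2.
Births: 5934 × 0.593 = 3519  |  5976 × 0.072 = 430  |  11001 × 0.351 = 3861 → total 7810
Band 2: 6885 × 0.969 = 6672
Band 3: 6928 × 0.976 = 6762
Band 4: 5934 × 0.959 = 5691
Band 5: 5976 × 0.965 = 5767
Band 6: 11001 × 0.978 + 8826 × 0.588 = 10759 + 5190 = 15949
Net migration: Band 3 − 20 → 6742; Band 4 + 30 → 5721
End of period: [7810, 6672, 6742, 5721, 5767, 15949]
Scenario B total after 2 periods: 48661
Difference B − A = 48661 − 47705 = 956

956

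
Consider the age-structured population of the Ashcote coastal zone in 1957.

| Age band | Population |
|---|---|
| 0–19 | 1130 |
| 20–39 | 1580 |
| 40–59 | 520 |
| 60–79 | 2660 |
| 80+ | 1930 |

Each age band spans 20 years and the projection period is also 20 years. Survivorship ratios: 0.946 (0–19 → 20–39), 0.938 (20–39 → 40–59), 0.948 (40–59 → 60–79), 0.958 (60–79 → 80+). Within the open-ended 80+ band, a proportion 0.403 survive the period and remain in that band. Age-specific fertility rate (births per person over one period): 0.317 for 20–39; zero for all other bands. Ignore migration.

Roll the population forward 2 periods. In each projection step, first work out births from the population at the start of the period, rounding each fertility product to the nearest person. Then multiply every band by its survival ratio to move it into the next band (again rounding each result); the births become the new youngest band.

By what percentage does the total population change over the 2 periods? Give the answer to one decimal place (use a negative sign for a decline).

(Bands numbered youngest = 1 to oldest = 5.)
After projecting period 1:
Births: 1580 × 0.317 = 501
Band 2: 1130 × 0.946 = 1069
Band 3: 1580 × 0.938 = 1482
Band 4: 520 × 0.948 = 493
Band 5: 2660 × 0.958 + 1930 × 0.403 = 2548 + 778 = 3326
Population now: 0–19=501, 20–39=1069, 40–59=1482, 60–79=493, 80+=3326
After projecting period 2:
Births: 1069 × 0.317 = 339
Band 2: 501 × 0.946 = 474
Band 3: 1069 × 0.938 = 1003
Band 4: 1482 × 0.948 = 1405
Band 5: 493 × 0.958 + 3326 × 0.403 = 472 + 1340 = 1812
Population now: 0–19=339, 20–39=474, 40–59=1003, 60–79=1405, 80+=1812
Total: 7820 → 5033; change = -2787; percentage change = -35.6%

-35.6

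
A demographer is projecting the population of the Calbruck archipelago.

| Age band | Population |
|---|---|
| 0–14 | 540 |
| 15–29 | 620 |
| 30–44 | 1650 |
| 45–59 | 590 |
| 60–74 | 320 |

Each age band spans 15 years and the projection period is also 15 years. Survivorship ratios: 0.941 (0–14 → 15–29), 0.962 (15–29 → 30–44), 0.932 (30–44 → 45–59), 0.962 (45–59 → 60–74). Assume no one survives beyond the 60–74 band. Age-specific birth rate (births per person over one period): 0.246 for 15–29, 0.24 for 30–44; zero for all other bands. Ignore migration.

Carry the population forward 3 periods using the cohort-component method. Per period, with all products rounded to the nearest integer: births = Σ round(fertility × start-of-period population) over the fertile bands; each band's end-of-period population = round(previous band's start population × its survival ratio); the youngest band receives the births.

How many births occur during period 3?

244

(Groups numbered youngest = 1 to oldest = 5.)
Period 1:
Births: 620 * 0.246 = 153 ; 1650 * 0.24 = 396 → total 549
Group 2: 540 * 0.941 = 508
Group 3: 620 * 0.962 = 596
Group 4: 1650 * 0.932 = 1538
Group 5: 590 * 0.962 = 568
→ [549, 508, 596, 1538, 568]
Period 2:
Births: 508 * 0.246 = 125 ; 596 * 0.24 = 143 → total 268
Group 2: 549 * 0.941 = 517
Group 3: 508 * 0.962 = 489
Group 4: 596 * 0.932 = 555
Group 5: 1538 * 0.962 = 1480
→ [268, 517, 489, 555, 1480]
Period 3:
Births: 517 * 0.246 = 127 ; 489 * 0.24 = 117 → total 244
Group 2: 268 * 0.941 = 252
Group 3: 517 * 0.962 = 497
Group 4: 489 * 0.932 = 456
Group 5: 555 * 0.962 = 534
→ [244, 252, 497, 456, 534]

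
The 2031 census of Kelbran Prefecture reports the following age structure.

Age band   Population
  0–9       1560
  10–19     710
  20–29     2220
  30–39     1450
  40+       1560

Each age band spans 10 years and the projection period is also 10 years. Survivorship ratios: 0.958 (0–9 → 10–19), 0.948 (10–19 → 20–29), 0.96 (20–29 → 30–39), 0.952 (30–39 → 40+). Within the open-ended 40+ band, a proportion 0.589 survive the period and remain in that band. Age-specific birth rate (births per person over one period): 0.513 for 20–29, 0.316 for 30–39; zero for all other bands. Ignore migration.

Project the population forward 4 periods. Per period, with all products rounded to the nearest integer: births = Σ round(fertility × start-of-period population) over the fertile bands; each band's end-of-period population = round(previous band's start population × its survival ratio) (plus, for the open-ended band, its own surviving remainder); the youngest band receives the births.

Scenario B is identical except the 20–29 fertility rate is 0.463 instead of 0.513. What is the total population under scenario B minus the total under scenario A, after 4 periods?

-311

Period 1:
Births: 2220 * 0.513 = 1139 ; 1450 * 0.316 = 458 — total 1597
10–19: 1560 * 0.958 = 1494
20–29: 710 * 0.948 = 673
30–39: 2220 * 0.96 = 2131
40+: 1450 * 0.952 + 1560 * 0.589 = 1380 + 919 = 2299
Giving 1597 / 1494 / 673 / 2131 / 2299.
Period 2:
Births: 673 * 0.513 = 345 ; 2131 * 0.316 = 673 — total 1018
10–19: 1597 * 0.958 = 1530
20–29: 1494 * 0.948 = 1416
30–39: 673 * 0.96 = 646
40+: 2131 * 0.952 + 2299 * 0.589 = 2029 + 1354 = 3383
Giving 1018 / 1530 / 1416 / 646 / 3383.
Period 3:
Births: 1416 * 0.513 = 726 ; 646 * 0.316 = 204 — total 930
10–19: 1018 * 0.958 = 975
20–29: 1530 * 0.948 = 1450
30–39: 1416 * 0.96 = 1359
40+: 646 * 0.952 + 3383 * 0.589 = 615 + 1993 = 2608
Giving 930 / 975 / 1450 / 1359 / 2608.
Period 4:
Births: 1450 * 0.513 = 744 ; 1359 * 0.316 = 429 — total 1173
10–19: 930 * 0.958 = 891
20–29: 975 * 0.948 = 924
30–39: 1450 * 0.96 = 1392
40+: 1359 * 0.952 + 2608 * 0.589 = 1294 + 1536 = 2830
Giving 1173 / 891 / 924 / 1392 / 2830.
Scenario A total after 4 periods: 7210
Scenario B projection —
Period 1:
Births: 2220 * 0.463 = 1028 ; 1450 * 0.316 = 458 — total 1486
10–19: 1560 * 0.958 = 1494
20–29: 710 * 0.948 = 673
30–39: 2220 * 0.96 = 2131
40+: 1450 * 0.952 + 1560 * 0.589 = 1380 + 919 = 2299
Giving 1486 / 1494 / 673 / 2131 / 2299.
Period 2:
Births: 673 * 0.463 = 312 ; 2131 * 0.316 = 673 — total 985
10–19: 1486 * 0.958 = 1424
20–29: 1494 * 0.948 = 1416
30–39: 673 * 0.96 = 646
40+: 2131 * 0.952 + 2299 * 0.589 = 2029 + 1354 = 3383
Giving 985 / 1424 / 1416 / 646 / 3383.
Period 3:
Births: 1416 * 0.463 = 656 ; 646 * 0.316 = 204 — total 860
10–19: 985 * 0.958 = 944
20–29: 1424 * 0.948 = 1350
30–39: 1416 * 0.96 = 1359
40+: 646 * 0.952 + 3383 * 0.589 = 615 + 1993 = 2608
Giving 860 / 944 / 1350 / 1359 / 2608.
Period 4:
Births: 1350 * 0.463 = 625 ; 1359 * 0.316 = 429 — total 1054
10–19: 860 * 0.958 = 824
20–29: 944 * 0.948 = 895
30–39: 1350 * 0.96 = 1296
40+: 1359 * 0.952 + 2608 * 0.589 = 1294 + 1536 = 2830
Giving 1054 / 824 / 895 / 1296 / 2830.
Scenario B total after 4 periods: 6899
Difference B − A = 6899 − 7210 = -311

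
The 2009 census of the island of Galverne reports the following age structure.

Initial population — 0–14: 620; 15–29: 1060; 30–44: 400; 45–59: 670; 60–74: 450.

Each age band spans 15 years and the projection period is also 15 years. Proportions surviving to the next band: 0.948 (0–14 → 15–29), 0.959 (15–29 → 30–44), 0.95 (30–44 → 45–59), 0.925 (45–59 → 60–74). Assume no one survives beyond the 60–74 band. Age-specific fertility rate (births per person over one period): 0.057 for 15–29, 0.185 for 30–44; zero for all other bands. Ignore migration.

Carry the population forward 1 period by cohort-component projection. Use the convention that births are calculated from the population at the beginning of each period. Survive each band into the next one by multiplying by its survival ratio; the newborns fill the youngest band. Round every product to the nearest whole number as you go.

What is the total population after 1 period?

2739

(Bands numbered youngest = 1 to oldest = 5.)
Period 1:
Births: 1060 × 0.057 = 60, 400 × 0.185 = 74 → 134
Band 2: 620 × 0.948 = 588
Band 3: 1060 × 0.959 = 1017
Band 4: 400 × 0.95 = 380
Band 5: 670 × 0.925 = 620
End of period: [134, 588, 1017, 380, 620]
Total after period 1: 134 + 588 + 1017 + 380 + 620 = 2739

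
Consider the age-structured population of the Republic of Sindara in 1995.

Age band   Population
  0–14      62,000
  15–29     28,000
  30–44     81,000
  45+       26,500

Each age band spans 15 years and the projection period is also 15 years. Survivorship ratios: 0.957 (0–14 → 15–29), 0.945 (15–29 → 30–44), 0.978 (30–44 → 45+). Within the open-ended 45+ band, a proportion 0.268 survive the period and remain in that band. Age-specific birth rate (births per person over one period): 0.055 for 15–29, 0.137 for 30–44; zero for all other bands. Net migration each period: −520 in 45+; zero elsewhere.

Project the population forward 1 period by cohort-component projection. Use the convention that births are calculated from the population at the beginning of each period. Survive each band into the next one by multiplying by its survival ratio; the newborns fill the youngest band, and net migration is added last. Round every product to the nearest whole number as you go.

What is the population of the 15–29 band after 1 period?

59334

[period 1]
Births: 28000 * 0.055 = 1540  |  81000 * 0.137 = 11097 → total 12637
15–29: 62000 * 0.957 = 59334
30–44: 28000 * 0.945 = 26460
45+: 81000 * 0.978 + 26500 * 0.268 = 79218 + 7102 = 86320
Net migration: 45+ − 520 → 85800
→ [12637, 59334, 26460, 85800]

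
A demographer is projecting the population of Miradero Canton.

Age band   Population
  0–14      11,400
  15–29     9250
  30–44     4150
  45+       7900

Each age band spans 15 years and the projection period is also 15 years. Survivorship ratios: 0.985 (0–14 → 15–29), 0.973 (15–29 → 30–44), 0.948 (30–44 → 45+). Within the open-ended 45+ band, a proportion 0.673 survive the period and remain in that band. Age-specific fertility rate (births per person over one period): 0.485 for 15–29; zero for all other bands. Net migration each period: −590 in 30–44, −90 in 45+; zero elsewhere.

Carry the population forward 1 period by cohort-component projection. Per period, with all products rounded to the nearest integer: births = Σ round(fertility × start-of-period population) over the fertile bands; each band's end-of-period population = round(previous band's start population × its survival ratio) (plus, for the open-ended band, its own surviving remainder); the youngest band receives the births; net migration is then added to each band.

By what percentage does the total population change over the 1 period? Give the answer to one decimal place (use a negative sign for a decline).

1.8

After projecting period 1:
Births: 9250 × 0.485 = 4486
15–29: 11400 × 0.985 = 11229
30–44: 9250 × 0.973 = 9000
45+: 4150 × 0.948 + 7900 × 0.673 = 3934 + 5317 = 9251
Net migration: 30–44 − 590 → 8410; 45+ − 90 → 9161
End of period: [4486, 11229, 8410, 9161]
Total: 32700 → 33286; change = 586; percentage change = 1.8%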